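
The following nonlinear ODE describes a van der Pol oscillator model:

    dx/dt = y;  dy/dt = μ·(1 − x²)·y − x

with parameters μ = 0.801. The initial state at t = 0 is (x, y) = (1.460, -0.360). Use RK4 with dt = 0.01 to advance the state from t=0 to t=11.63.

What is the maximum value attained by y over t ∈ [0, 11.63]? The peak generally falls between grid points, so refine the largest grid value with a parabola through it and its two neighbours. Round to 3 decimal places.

max y = 2.484

t=0.000: state=(1.460, -0.360)
step 1 (dt=0.01): k1=(-0.360, -1.134), k2=(-0.366, -1.128), k3=(-0.366, -1.128), k4=(-0.371, -1.123); state += dt/6·(k1+2k2+2k3+k4)
t=0.010: state=(1.456, -0.371)
t=0.020: state=(1.453, -0.382)
t=0.030: state=(1.449, -0.394)
continuing one RK4 step at a time; state shown every 50 steps (Δt=0.5):
t=0.500: state=(1.154, -0.848)
t=1.000: state=(0.603, -1.388)
t=1.500: state=(-0.273, -2.124)
t=2.000: state=(-1.370, -1.907)
t=2.500: state=(-1.914, -0.301)
t=3.000: state=(-1.833, 0.488)
t=3.500: state=(-1.494, 0.846)
t=4.000: state=(-0.979, 1.245)
t=4.500: state=(-0.201, 1.929)
t=5.000: state=(0.941, 2.446)
t=5.500: state=(1.859, 0.955)
t=6.000: state=(1.975, -0.278)
t=6.500: state=(1.715, -0.707)
t=7.000: state=(1.284, -1.027)
t=7.500: state=(0.656, -1.536)
t=8.000: state=(-0.306, -2.328)
t=8.500: state=(-1.483, -1.952)
t=9.000: state=(-1.997, -0.202)
t=9.500: state=(-1.881, 0.527)
t=10.000: state=(-1.533, 0.850)
t=10.500: state=(-1.021, 1.229)
t=11.000: state=(-0.255, 1.896)
t=11.500: state=(0.880, 2.475)
t=11.630: state=(1.193, 2.320)
largest grid value and its neighbours: y(11.450)=2.48336, y(11.460)=2.48385, y(11.470)=2.48331
parabola through these three points peaks at t≈11.460 with y≈2.48385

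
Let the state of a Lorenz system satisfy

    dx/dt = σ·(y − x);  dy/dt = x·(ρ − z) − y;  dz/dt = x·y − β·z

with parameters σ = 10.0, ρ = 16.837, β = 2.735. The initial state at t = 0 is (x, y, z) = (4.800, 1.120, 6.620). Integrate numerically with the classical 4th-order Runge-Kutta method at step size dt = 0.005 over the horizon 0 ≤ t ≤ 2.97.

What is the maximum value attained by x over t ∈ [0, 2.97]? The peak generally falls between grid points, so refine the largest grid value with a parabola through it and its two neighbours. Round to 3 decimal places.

max x = 11.189

t=0.000: state=(4.800, 1.120, 6.620)
step 1 (dt=0.005): k1=(-36.800, 47.922, -12.730), k2=(-34.682, 47.012, -12.182), k3=(-34.758, 47.062, -12.190), k4=(-32.709, 46.193, -11.669); state += dt/6·(k1+2k2+2k3+k4)
t=0.005: state=(4.626, 1.355, 6.559)
t=0.010: state=(4.472, 1.582, 6.503)
t=0.015: state=(4.337, 1.802, 6.452)
continuing one RK4 step at a time; state shown every 20 steps (Δt=0.1):
t=0.100: state=(3.959, 5.029, 6.145)
t=0.200: state=(6.130, 9.228, 7.821)
t=0.300: state=(9.612, 12.924, 13.964)
t=0.400: state=(11.092, 10.038, 22.022)
t=0.500: state=(7.869, 3.453, 22.335)
t=0.600: state=(4.014, 1.135, 18.004)
t=0.700: state=(2.179, 1.236, 13.973)
t=0.800: state=(1.818, 1.929, 10.889)
t=0.900: state=(2.288, 3.109, 8.725)
t=1.000: state=(3.512, 5.189, 7.680)
t=1.100: state=(5.741, 8.534, 8.639)
t=1.200: state=(8.842, 11.886, 13.355)
t=1.300: state=(10.599, 10.437, 20.428)
t=1.400: state=(8.398, 4.782, 21.998)
t=1.500: state=(4.893, 2.011, 18.515)
t=1.600: state=(2.950, 1.877, 14.680)
t=1.700: state=(2.519, 2.631, 11.677)
t=1.800: state=(3.060, 4.015, 9.675)
t=1.900: state=(4.456, 6.320, 9.051)
t=2.000: state=(6.776, 9.468, 10.827)
t=2.100: state=(9.330, 11.291, 15.926)
t=2.200: state=(9.748, 8.407, 20.859)
t=2.300: state=(7.218, 4.114, 20.452)
t=2.400: state=(4.547, 2.557, 17.130)
t=2.500: state=(3.321, 2.793, 13.887)
t=2.600: state=(3.336, 3.839, 11.496)
t=2.700: state=(4.274, 5.642, 10.305)
t=2.800: state=(6.053, 8.200, 10.991)
t=2.900: state=(8.288, 10.339, 14.379)
t=2.970: state=(9.329, 10.069, 17.753)
largest grid value and its neighbours: x(0.375)=11.17636, x(0.380)=11.18805, x(0.385)=11.18557
parabola through these three points peaks at t≈0.382 with x≈11.18880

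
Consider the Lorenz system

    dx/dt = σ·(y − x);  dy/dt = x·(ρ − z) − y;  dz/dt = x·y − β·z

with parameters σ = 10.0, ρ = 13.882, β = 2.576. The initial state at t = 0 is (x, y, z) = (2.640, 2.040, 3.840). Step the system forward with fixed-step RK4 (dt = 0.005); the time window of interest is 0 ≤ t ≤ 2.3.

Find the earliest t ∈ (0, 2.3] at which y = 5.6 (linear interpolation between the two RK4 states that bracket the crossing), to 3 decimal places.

t = 0.138

t=0.000: state=(2.640, 2.040, 3.840)
step 1 (dt=0.005): k1=(-6.000, 24.471, -4.506), k2=(-5.238, 24.289, -4.347), k3=(-5.262, 24.307, -4.345), k4=(-4.522, 24.142, -4.186); state += dt/6·(k1+2k2+2k3+k4)
t=0.005: state=(2.614, 2.162, 3.818)
t=0.010: state=(2.595, 2.282, 3.798)
t=0.015: state=(2.582, 2.400, 3.780)
continuing one RK4 step at a time; state shown every 20 steps (Δt=0.1):
t=0.100: state=(3.145, 4.491, 3.774)
t=0.135: state=(3.698, 5.509, 4.021)
next step: t=0.140: state=(3.790, 5.665, 4.074) — y has crossed 5.6
linear interpolation between t=0.135 (5.50879) and t=0.140 (5.66496) → t≈0.138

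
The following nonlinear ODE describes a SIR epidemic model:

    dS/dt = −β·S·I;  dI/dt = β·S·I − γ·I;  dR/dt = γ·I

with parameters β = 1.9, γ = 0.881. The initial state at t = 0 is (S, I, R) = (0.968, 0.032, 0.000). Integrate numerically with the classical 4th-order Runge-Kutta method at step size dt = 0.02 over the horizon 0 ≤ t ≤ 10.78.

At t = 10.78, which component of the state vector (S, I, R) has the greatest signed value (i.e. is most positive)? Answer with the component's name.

t=0.000: state=(0.968, 0.032, 0.000)
step 1 (dt=0.02): k1=(-0.059, 0.031, 0.028), k2=(-0.059, 0.031, 0.028), k3=(-0.059, 0.031, 0.028), k4=(-0.060, 0.031, 0.029); state += dt/6·(k1+2k2+2k3+k4)
t=0.020: state=(0.967, 0.033, 0.001)
t=0.040: state=(0.966, 0.033, 0.001)
t=0.060: state=(0.964, 0.034, 0.002)
continuing one RK4 step at a time; state shown every 25 steps (Δt=0.5):
t=0.500: state=(0.931, 0.051, 0.018)
t=1.000: state=(0.877, 0.077, 0.046)
t=1.500: state=(0.802, 0.111, 0.087)
t=2.000: state=(0.710, 0.146, 0.144)
t=2.500: state=(0.609, 0.176, 0.215)
t=3.000: state=(0.510, 0.193, 0.297)
t=3.500: state=(0.424, 0.193, 0.383)
t=4.000: state=(0.355, 0.180, 0.465)
t=4.500: state=(0.302, 0.158, 0.540)
t=5.000: state=(0.263, 0.133, 0.604)
t=5.500: state=(0.235, 0.108, 0.657)
t=6.000: state=(0.214, 0.086, 0.700)
t=6.500: state=(0.199, 0.067, 0.733)
t=7.000: state=(0.188, 0.052, 0.760)
t=7.500: state=(0.180, 0.040, 0.780)
t=8.000: state=(0.174, 0.030, 0.795)
t=8.500: state=(0.170, 0.023, 0.807)
t=9.000: state=(0.167, 0.017, 0.816)
t=9.500: state=(0.164, 0.013, 0.823)
t=10.000: state=(0.162, 0.010, 0.828)
t=10.500: state=(0.161, 0.007, 0.831)
t=10.780: state=(0.161, 0.006, 0.833)
compare at T: S=0.161, I=0.006, R=0.833

largest component: R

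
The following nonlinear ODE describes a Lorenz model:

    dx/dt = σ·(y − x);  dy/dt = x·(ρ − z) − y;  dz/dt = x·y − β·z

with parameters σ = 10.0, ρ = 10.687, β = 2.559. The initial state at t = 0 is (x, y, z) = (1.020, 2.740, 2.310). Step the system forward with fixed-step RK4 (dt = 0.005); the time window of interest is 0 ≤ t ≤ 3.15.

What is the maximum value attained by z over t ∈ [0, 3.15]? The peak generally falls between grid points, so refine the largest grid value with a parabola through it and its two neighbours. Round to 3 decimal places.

max z = 14.717

t=0.000: state=(1.020, 2.740, 2.310)
step 1 (dt=0.005): k1=(17.200, 5.805, -3.116), k2=(16.915, 6.159, -2.963), k3=(16.931, 6.151, -2.965), k4=(16.661, 6.499, -2.813); state += dt/6·(k1+2k2+2k3+k4)
t=0.005: state=(1.105, 2.771, 2.295)
t=0.010: state=(1.187, 2.805, 2.282)
t=0.015: state=(1.267, 2.842, 2.270)
continuing one RK4 step at a time; state shown every 40 steps (Δt=0.2):
t=0.200: state=(4.120, 6.018, 3.259)
t=0.400: state=(8.133, 9.354, 10.519)
t=0.600: state=(6.065, 3.570, 14.291)
t=0.800: state=(2.503, 1.676, 9.918)
t=1.000: state=(2.106, 2.370, 6.590)
t=1.200: state=(3.337, 4.313, 5.355)
t=1.400: state=(5.863, 7.212, 7.607)
t=1.600: state=(6.989, 6.400, 12.329)
t=1.800: state=(4.582, 3.366, 11.605)
t=2.000: state=(3.247, 3.112, 8.716)
t=2.200: state=(3.763, 4.356, 7.206)
t=2.400: state=(5.333, 6.175, 8.198)
t=2.600: state=(6.259, 6.147, 10.947)
t=2.800: state=(5.095, 4.316, 11.200)
t=3.000: state=(4.022, 3.808, 9.416)
t=3.150: state=(4.060, 4.302, 8.413)
largest grid value and its neighbours: z(0.545)=14.71560, z(0.550)=14.71620, z(0.555)=14.70785
parabola through these three points peaks at t≈0.548 with z≈14.71704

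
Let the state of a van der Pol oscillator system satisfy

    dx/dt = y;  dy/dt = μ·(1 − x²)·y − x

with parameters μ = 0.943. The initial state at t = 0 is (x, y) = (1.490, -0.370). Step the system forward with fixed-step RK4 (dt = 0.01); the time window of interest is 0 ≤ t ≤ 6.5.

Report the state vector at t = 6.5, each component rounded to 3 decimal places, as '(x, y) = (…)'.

(x, y) = (1.754, -0.631)

t=0.000: state=(1.490, -0.370)
step 1 (dt=0.01): k1=(-0.370, -1.064), k2=(-0.375, -1.058), k3=(-0.375, -1.058), k4=(-0.381, -1.052); state += dt/6·(k1+2k2+2k3+k4)
t=0.010: state=(1.486, -0.381)
t=0.020: state=(1.482, -0.391)
t=0.030: state=(1.478, -0.401)
continuing one RK4 step at a time; state shown every 25 steps (Δt=0.25):
t=0.250: state=(1.367, -0.607)
t=0.500: state=(1.188, -0.821)
t=0.750: state=(0.955, -1.056)
t=1.000: state=(0.655, -1.357)
t=1.250: state=(0.268, -1.757)
t=1.500: state=(-0.230, -2.223)
t=1.750: state=(-0.828, -2.482)
t=2.000: state=(-1.411, -2.045)
t=2.250: state=(-1.802, -1.052)
t=2.500: state=(-1.952, -0.219)
t=2.750: state=(-1.943, 0.245)
t=3.000: state=(-1.848, 0.489)
t=3.250: state=(-1.706, 0.644)
t=3.500: state=(-1.528, 0.778)
t=3.750: state=(-1.315, 0.928)
t=4.000: state=(-1.060, 1.126)
t=4.250: state=(-0.746, 1.406)
t=4.500: state=(-0.347, 1.803)
t=4.750: state=(0.165, 2.296)
t=5.000: state=(0.788, 2.614)
t=5.250: state=(1.409, 2.198)
t=5.500: state=(1.830, 1.137)
t=5.750: state=(1.994, 0.244)
t=6.000: state=(1.987, -0.238)
t=6.250: state=(1.894, -0.482)
t=6.500: state=(1.754, -0.631)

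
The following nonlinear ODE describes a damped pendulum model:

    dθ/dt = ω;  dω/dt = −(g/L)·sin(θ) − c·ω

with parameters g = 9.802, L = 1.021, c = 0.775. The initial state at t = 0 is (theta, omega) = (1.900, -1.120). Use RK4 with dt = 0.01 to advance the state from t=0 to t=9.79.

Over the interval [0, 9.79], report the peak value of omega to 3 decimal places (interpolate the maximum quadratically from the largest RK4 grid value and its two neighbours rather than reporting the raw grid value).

max omega = 2.776

t=0.000: state=(1.900, -1.120)
step 1 (dt=0.01): k1=(-1.120, -8.217), k2=(-1.161, -8.202), k3=(-1.161, -8.203), k4=(-1.202, -8.189); state += dt/6·(k1+2k2+2k3+k4)
t=0.010: state=(1.888, -1.202)
t=0.020: state=(1.876, -1.284)
t=0.030: state=(1.863, -1.365)
continuing one RK4 step at a time; state shown every 50 steps (Δt=0.5):
t=0.500: state=(0.431, -4.187)
t=1.000: state=(-1.088, -1.033)
t=1.500: state=(-0.590, 2.544)
t=2.000: state=(0.601, 1.350)
t=2.500: state=(0.488, -1.528)
t=3.000: state=(-0.342, -1.141)
t=3.500: state=(-0.364, 0.927)
t=4.000: state=(0.199, 0.864)
t=4.500: state=(0.261, -0.565)
t=5.000: state=(-0.116, -0.629)
t=5.500: state=(-0.185, 0.343)
t=6.000: state=(0.067, 0.449)
t=6.500: state=(0.129, -0.206)
t=7.000: state=(-0.038, -0.317)
t=7.500: state=(-0.090, 0.121)
t=8.000: state=(0.021, 0.222)
t=8.500: state=(0.062, -0.070)
t=9.000: state=(-0.011, -0.155)
t=9.500: state=(-0.043, 0.039)
t=9.790: state=(-0.019, 0.111)
largest grid value and its neighbours: omega(1.620)=2.77313, omega(1.630)=2.77568, omega(1.640)=2.77564
parabola through these three points peaks at t≈1.635 with omega≈2.77599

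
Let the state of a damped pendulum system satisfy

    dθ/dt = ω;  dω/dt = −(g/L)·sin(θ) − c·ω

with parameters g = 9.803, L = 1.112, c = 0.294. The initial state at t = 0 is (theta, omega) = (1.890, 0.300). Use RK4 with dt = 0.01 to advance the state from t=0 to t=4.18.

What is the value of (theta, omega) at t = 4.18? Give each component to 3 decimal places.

t=0.000: state=(1.890, 0.300)
step 1 (dt=0.01): k1=(0.300, -8.459), k2=(0.258, -8.442), k3=(0.258, -8.443), k4=(0.216, -8.427); state += dt/6·(k1+2k2+2k3+k4)
t=0.010: state=(1.893, 0.216)
t=0.020: state=(1.894, 0.131)
t=0.030: state=(1.895, 0.048)
continuing one RK4 step at a time; state shown every 20 steps (Δt=0.2):
t=0.200: state=(1.784, -1.356)
t=0.400: state=(1.349, -2.976)
t=0.600: state=(0.617, -4.216)
t=0.800: state=(-0.256, -4.267)
t=1.000: state=(-1.000, -3.007)
t=1.200: state=(-1.425, -1.225)
t=1.400: state=(-1.491, 0.550)
t=1.600: state=(-1.213, 2.194)
t=1.800: state=(-0.639, 3.437)
t=2.000: state=(0.095, 3.692)
t=2.200: state=(0.756, 2.758)
t=2.400: state=(1.155, 1.184)
t=2.600: state=(1.224, -0.490)
t=2.800: state=(0.970, -2.000)
t=3.000: state=(0.457, -3.012)
t=3.200: state=(-0.170, -3.077)
t=3.400: state=(-0.707, -2.155)
t=3.600: state=(-0.998, -0.719)
t=3.800: state=(-0.991, 0.781)
t=4.000: state=(-0.702, 2.036)
t=4.180: state=(-0.270, 2.658)

(theta, omega) = (-0.270, 2.658)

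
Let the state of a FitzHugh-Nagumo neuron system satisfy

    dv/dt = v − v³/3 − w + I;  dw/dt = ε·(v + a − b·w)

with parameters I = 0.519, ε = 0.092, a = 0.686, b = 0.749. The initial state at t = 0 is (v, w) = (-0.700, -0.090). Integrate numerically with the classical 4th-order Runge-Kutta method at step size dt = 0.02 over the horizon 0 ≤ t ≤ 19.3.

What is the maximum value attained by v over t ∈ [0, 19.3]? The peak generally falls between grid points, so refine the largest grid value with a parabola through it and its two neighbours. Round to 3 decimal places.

max v = 1.764

t=0.000: state=(-0.700, -0.090)
step 1 (dt=0.02): k1=(0.023, 0.005), k2=(0.023, 0.005), k3=(0.023, 0.005), k4=(0.023, 0.005); state += dt/6·(k1+2k2+2k3+k4)
t=0.020: state=(-0.700, -0.090)
t=0.040: state=(-0.699, -0.090)
t=0.060: state=(-0.699, -0.090)
continuing one RK4 step at a time; state shown every 50 steps (Δt=1):
t=1.000: state=(-0.673, -0.084)
t=2.000: state=(-0.635, -0.076)
t=3.000: state=(-0.579, -0.064)
t=4.000: state=(-0.490, -0.046)
t=5.000: state=(-0.332, -0.020)
t=6.000: state=(0.003, 0.026)
t=7.000: state=(0.763, 0.116)
t=8.000: state=(1.615, 0.280)
t=9.000: state=(1.763, 0.476)
t=10.000: state=(1.702, 0.660)
t=11.000: state=(1.614, 0.824)
t=12.000: state=(1.518, 0.969)
t=13.000: state=(1.416, 1.096)
t=14.000: state=(1.302, 1.205)
t=15.000: state=(1.172, 1.296)
t=16.000: state=(1.013, 1.368)
t=17.000: state=(0.791, 1.419)
t=18.000: state=(0.413, 1.440)
t=19.000: state=(-0.454, 1.409)
t=19.300: state=(-0.884, 1.381)
largest grid value and its neighbours: v(8.860)=1.76420, v(8.880)=1.76424, v(8.900)=1.76421
parabola through these three points peaks at t≈8.881 with v≈1.76424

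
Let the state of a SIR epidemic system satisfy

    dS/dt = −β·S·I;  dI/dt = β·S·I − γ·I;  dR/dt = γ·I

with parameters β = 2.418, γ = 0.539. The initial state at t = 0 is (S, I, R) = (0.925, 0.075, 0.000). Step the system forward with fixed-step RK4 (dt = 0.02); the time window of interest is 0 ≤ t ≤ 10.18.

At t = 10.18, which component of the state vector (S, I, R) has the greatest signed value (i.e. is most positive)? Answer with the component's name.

t=0.000: state=(0.925, 0.075, 0.000)
step 1 (dt=0.02): k1=(-0.168, 0.127, 0.040), k2=(-0.170, 0.129, 0.041), k3=(-0.170, 0.129, 0.041), k4=(-0.173, 0.131, 0.042); state += dt/6·(k1+2k2+2k3+k4)
t=0.020: state=(0.922, 0.078, 0.001)
t=0.040: state=(0.918, 0.080, 0.002)
t=0.060: state=(0.914, 0.083, 0.003)
continuing one RK4 step at a time; state shown every 25 steps (Δt=0.5):
t=0.500: state=(0.805, 0.164, 0.031)
t=1.000: state=(0.610, 0.297, 0.093)
t=1.500: state=(0.395, 0.415, 0.190)
t=2.000: state=(0.231, 0.460, 0.310)
t=2.500: state=(0.134, 0.435, 0.431)
t=3.000: state=(0.082, 0.377, 0.541)
t=3.500: state=(0.054, 0.312, 0.634)
t=4.000: state=(0.038, 0.252, 0.710)
t=4.500: state=(0.029, 0.200, 0.771)
t=5.000: state=(0.024, 0.158, 0.819)
t=5.500: state=(0.020, 0.124, 0.856)
t=6.000: state=(0.017, 0.097, 0.886)
t=6.500: state=(0.016, 0.075, 0.909)
t=7.000: state=(0.014, 0.059, 0.927)
t=7.500: state=(0.014, 0.045, 0.941)
t=8.000: state=(0.013, 0.035, 0.952)
t=8.500: state=(0.012, 0.027, 0.960)
t=9.000: state=(0.012, 0.021, 0.967)
t=9.500: state=(0.012, 0.016, 0.972)
t=10.000: state=(0.012, 0.013, 0.976)
t=10.180: state=(0.012, 0.012, 0.977)
compare at T: S=0.012, I=0.012, R=0.977

largest component: R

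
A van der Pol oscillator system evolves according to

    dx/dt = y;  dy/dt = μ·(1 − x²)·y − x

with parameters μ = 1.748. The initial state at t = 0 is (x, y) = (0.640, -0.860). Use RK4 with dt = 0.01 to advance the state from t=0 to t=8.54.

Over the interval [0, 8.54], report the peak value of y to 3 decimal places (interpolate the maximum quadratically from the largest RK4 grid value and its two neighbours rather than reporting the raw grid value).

max y = 3.513

t=0.000: state=(0.640, -0.860)
step 1 (dt=0.01): k1=(-0.860, -1.528), k2=(-0.868, -1.539), k3=(-0.868, -1.540), k4=(-0.875, -1.552); state += dt/6·(k1+2k2+2k3+k4)
t=0.010: state=(0.631, -0.875)
t=0.020: state=(0.622, -0.891)
t=0.030: state=(0.614, -0.907)
continuing one RK4 step at a time; state shown every 50 steps (Δt=0.5):
t=0.500: state=(-0.052, -2.089)
t=1.000: state=(-1.404, -2.488)
t=1.500: state=(-1.917, -0.007)
t=2.000: state=(-1.791, 0.388)
t=2.500: state=(-1.565, 0.512)
t=3.000: state=(-1.268, 0.697)
t=3.500: state=(-0.827, 1.143)
t=4.000: state=(0.028, 2.536)
t=4.500: state=(1.598, 2.499)
t=5.000: state=(2.014, -0.111)
t=5.500: state=(1.868, -0.382)
t=6.000: state=(1.654, -0.476)
t=6.500: state=(1.384, -0.619)
t=7.000: state=(1.008, -0.932)
t=7.500: state=(0.355, -1.863)
t=8.000: state=(-1.057, -3.481)
t=8.500: state=(-2.003, -0.301)
t=8.540: state=(-2.012, -0.171)
largest grid value and its neighbours: y(4.280)=3.51237, y(4.290)=3.51287, y(4.300)=3.50898
parabola through these three points peaks at t≈4.286 with y≈3.51320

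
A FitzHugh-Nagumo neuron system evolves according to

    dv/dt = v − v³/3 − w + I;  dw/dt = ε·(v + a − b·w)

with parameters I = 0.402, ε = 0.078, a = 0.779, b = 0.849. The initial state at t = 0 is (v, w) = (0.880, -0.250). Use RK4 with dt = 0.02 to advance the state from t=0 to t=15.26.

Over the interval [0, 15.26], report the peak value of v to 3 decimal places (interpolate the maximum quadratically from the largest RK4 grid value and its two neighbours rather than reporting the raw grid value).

max v = 1.879

t=0.000: state=(0.880, -0.250)
step 1 (dt=0.02): k1=(1.305, 0.146), k2=(1.306, 0.147), k3=(1.306, 0.147), k4=(1.307, 0.148); state += dt/6·(k1+2k2+2k3+k4)
t=0.020: state=(0.906, -0.247)
t=0.040: state=(0.932, -0.244)
t=0.060: state=(0.958, -0.241)
continuing one RK4 step at a time; state shown every 25 steps (Δt=0.5):
t=0.500: state=(1.481, -0.166)
t=1.000: state=(1.796, -0.067)
t=1.500: state=(1.876, 0.036)
t=2.000: state=(1.870, 0.137)
t=2.500: state=(1.841, 0.233)
t=3.000: state=(1.804, 0.326)
t=3.500: state=(1.765, 0.413)
t=4.000: state=(1.725, 0.497)
t=4.500: state=(1.684, 0.576)
t=5.000: state=(1.643, 0.651)
t=5.500: state=(1.600, 0.722)
t=6.000: state=(1.557, 0.789)
t=6.500: state=(1.512, 0.852)
t=7.000: state=(1.466, 0.911)
t=7.500: state=(1.419, 0.967)
t=8.000: state=(1.369, 1.018)
t=8.500: state=(1.316, 1.067)
t=9.000: state=(1.260, 1.111)
t=9.500: state=(1.200, 1.152)
t=10.000: state=(1.134, 1.189)
t=10.500: state=(1.060, 1.222)
t=11.000: state=(0.975, 1.252)
t=11.500: state=(0.874, 1.276)
t=12.000: state=(0.748, 1.296)
t=12.500: state=(0.582, 1.309)
t=13.000: state=(0.343, 1.314)
t=13.500: state=(-0.027, 1.308)
t=14.000: state=(-0.617, 1.284)
t=14.500: state=(-1.356, 1.234)
t=15.000: state=(-1.833, 1.161)
t=15.260: state=(-1.931, 1.119)
largest grid value and its neighbours: v(1.640)=1.87925, v(1.660)=1.87929, v(1.680)=1.87926
parabola through these three points peaks at t≈1.661 with v≈1.87929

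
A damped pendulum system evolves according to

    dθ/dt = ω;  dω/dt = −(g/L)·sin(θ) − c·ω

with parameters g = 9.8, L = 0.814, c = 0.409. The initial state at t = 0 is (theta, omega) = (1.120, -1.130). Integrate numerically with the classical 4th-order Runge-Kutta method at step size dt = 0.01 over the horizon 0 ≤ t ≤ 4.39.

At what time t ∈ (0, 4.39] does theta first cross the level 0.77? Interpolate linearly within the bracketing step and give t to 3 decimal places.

t=0.000: state=(1.120, -1.130)
step 1 (dt=0.01): k1=(-1.130, -10.374), k2=(-1.182, -10.323), k3=(-1.182, -10.322), k4=(-1.233, -10.269); state += dt/6·(k1+2k2+2k3+k4)
t=0.010: state=(1.108, -1.233)
t=0.020: state=(1.095, -1.335)
t=0.030: state=(1.081, -1.436)
t=0.170: state=(0.789, -2.683)
next step: t=0.180: state=(0.762, -2.756) — theta has crossed 0.77
linear interpolation between t=0.170 (0.78894) and t=0.180 (0.76175) → t≈0.177

t = 0.177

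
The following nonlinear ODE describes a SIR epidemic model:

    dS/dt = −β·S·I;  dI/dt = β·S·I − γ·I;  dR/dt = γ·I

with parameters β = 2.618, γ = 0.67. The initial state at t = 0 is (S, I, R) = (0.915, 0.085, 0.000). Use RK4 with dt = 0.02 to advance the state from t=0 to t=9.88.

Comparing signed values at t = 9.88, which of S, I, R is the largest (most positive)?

t=0.000: state=(0.915, 0.085, 0.000)
step 1 (dt=0.02): k1=(-0.204, 0.147, 0.057), k2=(-0.207, 0.149, 0.058), k3=(-0.207, 0.149, 0.058), k4=(-0.210, 0.151, 0.059); state += dt/6·(k1+2k2+2k3+k4)
t=0.020: state=(0.911, 0.088, 0.001)
t=0.040: state=(0.907, 0.091, 0.002)
t=0.060: state=(0.902, 0.094, 0.004)
continuing one RK4 step at a time; state shown every 25 steps (Δt=0.5):
t=0.500: state=(0.771, 0.185, 0.044)
t=1.000: state=(0.555, 0.317, 0.128)
t=1.500: state=(0.343, 0.406, 0.251)
t=2.000: state=(0.199, 0.411, 0.390)
t=2.500: state=(0.120, 0.360, 0.520)
t=3.000: state=(0.078, 0.292, 0.629)
t=3.500: state=(0.056, 0.228, 0.716)
t=4.000: state=(0.043, 0.174, 0.783)
t=4.500: state=(0.035, 0.131, 0.834)
t=5.000: state=(0.030, 0.098, 0.872)
t=5.500: state=(0.027, 0.072, 0.900)
t=6.000: state=(0.025, 0.054, 0.921)
t=6.500: state=(0.024, 0.040, 0.937)
t=7.000: state=(0.022, 0.029, 0.948)
t=7.500: state=(0.022, 0.022, 0.957)
t=8.000: state=(0.021, 0.016, 0.963)
t=8.500: state=(0.021, 0.012, 0.967)
t=9.000: state=(0.021, 0.009, 0.971)
t=9.500: state=(0.020, 0.006, 0.973)
t=9.880: state=(0.020, 0.005, 0.975)
compare at T: S=0.020, I=0.005, R=0.975

largest component: R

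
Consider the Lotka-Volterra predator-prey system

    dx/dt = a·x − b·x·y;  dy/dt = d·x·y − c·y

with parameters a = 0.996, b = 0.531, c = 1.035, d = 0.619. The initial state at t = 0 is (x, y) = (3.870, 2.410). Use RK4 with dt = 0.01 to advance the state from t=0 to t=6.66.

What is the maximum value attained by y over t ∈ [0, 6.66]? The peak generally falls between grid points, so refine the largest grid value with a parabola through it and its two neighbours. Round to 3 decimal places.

t=0.000: state=(3.870, 2.410)
step 1 (dt=0.01): k1=(-1.098, 3.279), k2=(-1.130, 3.293), k3=(-1.130, 3.293), k4=(-1.162, 3.307); state += dt/6·(k1+2k2+2k3+k4)
t=0.010: state=(3.859, 2.443)
t=0.020: state=(3.847, 2.476)
t=0.030: state=(3.834, 2.510)
continuing one RK4 step at a time; state shown every 25 steps (Δt=0.25):
t=0.250: state=(3.405, 3.282)
t=0.500: state=(2.675, 4.063)
t=0.750: state=(1.937, 4.475)
t=1.000: state=(1.368, 4.450)
t=1.250: state=(0.991, 4.114)
t=1.500: state=(0.760, 3.632)
t=1.750: state=(0.623, 3.117)
t=2.000: state=(0.546, 2.633)
t=2.250: state=(0.508, 2.204)
t=2.500: state=(0.499, 1.839)
t=2.750: state=(0.512, 1.535)
t=3.000: state=(0.545, 1.286)
t=3.250: state=(0.597, 1.084)
t=3.500: state=(0.671, 0.923)
t=3.750: state=(0.768, 0.796)
t=4.000: state=(0.892, 0.698)
t=4.250: state=(1.049, 0.626)
t=4.500: state=(1.242, 0.577)
t=4.750: state=(1.479, 0.550)
t=5.000: state=(1.765, 0.545)
t=5.250: state=(2.103, 0.567)
t=5.500: state=(2.494, 0.624)
t=5.750: state=(2.925, 0.733)
t=6.000: state=(3.366, 0.921)
t=6.250: state=(3.749, 1.234)
t=6.500: state=(3.958, 1.736)
t=6.660: state=(3.934, 2.177)
largest grid value and its neighbours: y(0.850)=4.51318, y(0.860)=4.51322, y(0.870)=4.51260
parabola through these three points peaks at t≈0.856 with y≈4.51328

max y = 4.513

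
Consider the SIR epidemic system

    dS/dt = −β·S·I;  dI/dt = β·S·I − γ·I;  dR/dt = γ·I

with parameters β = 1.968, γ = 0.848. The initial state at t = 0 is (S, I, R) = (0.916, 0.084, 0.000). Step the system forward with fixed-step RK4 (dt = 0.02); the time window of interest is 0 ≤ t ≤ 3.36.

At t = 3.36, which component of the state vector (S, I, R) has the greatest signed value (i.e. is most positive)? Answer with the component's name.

t=0.000: state=(0.916, 0.084, 0.000)
step 1 (dt=0.02): k1=(-0.151, 0.080, 0.071), k2=(-0.153, 0.081, 0.072), k3=(-0.153, 0.081, 0.072), k4=(-0.154, 0.081, 0.073); state += dt/6·(k1+2k2+2k3+k4)
t=0.020: state=(0.913, 0.086, 0.001)
t=0.040: state=(0.910, 0.087, 0.003)
t=0.060: state=(0.907, 0.089, 0.004)
continuing one RK4 step at a time; state shown every 10 steps (Δt=0.2):
t=0.200: state=(0.883, 0.101, 0.016)
t=0.400: state=(0.846, 0.120, 0.034)
t=0.600: state=(0.804, 0.140, 0.056)
t=0.800: state=(0.757, 0.161, 0.082)
t=1.000: state=(0.708, 0.181, 0.111)
t=1.200: state=(0.657, 0.200, 0.143)
t=1.400: state=(0.605, 0.216, 0.178)
t=1.600: state=(0.554, 0.229, 0.216)
t=1.800: state=(0.506, 0.238, 0.256)
t=2.000: state=(0.460, 0.243, 0.297)
t=2.200: state=(0.418, 0.244, 0.338)
t=2.400: state=(0.380, 0.241, 0.379)
t=2.600: state=(0.346, 0.234, 0.420)
t=2.800: state=(0.316, 0.225, 0.459)
t=3.000: state=(0.290, 0.214, 0.496)
t=3.200: state=(0.267, 0.202, 0.531)
t=3.360: state=(0.251, 0.191, 0.558)
compare at T: S=0.251, I=0.191, R=0.558

largest component: R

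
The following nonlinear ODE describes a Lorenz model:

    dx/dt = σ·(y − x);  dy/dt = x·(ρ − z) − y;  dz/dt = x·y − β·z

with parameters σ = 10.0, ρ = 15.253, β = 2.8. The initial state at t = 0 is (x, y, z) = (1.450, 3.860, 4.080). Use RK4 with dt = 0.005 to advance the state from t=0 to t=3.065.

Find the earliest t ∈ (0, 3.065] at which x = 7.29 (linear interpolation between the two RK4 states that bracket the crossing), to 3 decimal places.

t = 0.212

t=0.000: state=(1.450, 3.860, 4.080)
step 1 (dt=0.005): k1=(24.100, 12.341, -5.827), k2=(23.806, 13.005, -5.507), k3=(23.830, 12.994, -5.510), k4=(23.558, 13.650, -5.188); state += dt/6·(k1+2k2+2k3+k4)
t=0.005: state=(1.569, 3.925, 4.052)
t=0.010: state=(1.686, 3.996, 4.028)
t=0.015: state=(1.800, 4.074, 4.007)
continuing one RK4 step at a time; state shown every 20 steps (Δt=0.1):
t=0.100: state=(3.744, 6.270, 4.258)
t=0.200: state=(6.841, 10.495, 7.170)
t=0.210: state=(7.210, 10.937, 7.714)
next step: t=0.215: state=(7.397, 11.152, 8.008) — x has crossed 7.29
linear interpolation between t=0.210 (7.21014) and t=0.215 (7.39719) → t≈0.212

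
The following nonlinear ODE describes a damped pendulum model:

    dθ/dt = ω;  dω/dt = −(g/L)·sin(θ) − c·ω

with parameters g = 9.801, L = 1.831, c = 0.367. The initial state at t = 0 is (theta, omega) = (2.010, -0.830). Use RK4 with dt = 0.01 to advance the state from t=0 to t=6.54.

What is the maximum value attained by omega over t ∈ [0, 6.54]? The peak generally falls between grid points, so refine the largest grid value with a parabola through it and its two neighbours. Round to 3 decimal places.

t=0.000: state=(2.010, -0.830)
step 1 (dt=0.01): k1=(-0.830, -4.540), k2=(-0.853, -4.541), k3=(-0.853, -4.541), k4=(-0.875, -4.543); state += dt/6·(k1+2k2+2k3+k4)
t=0.010: state=(2.001, -0.875)
t=0.020: state=(1.992, -0.921)
t=0.030: state=(1.983, -0.966)
continuing one RK4 step at a time; state shown every 25 steps (Δt=0.25):
t=0.250: state=(1.659, -1.978)
t=0.500: state=(1.027, -3.034)
t=0.750: state=(0.193, -3.483)
t=1.000: state=(-0.624, -2.888)
t=1.250: state=(-1.194, -1.616)
t=1.500: state=(-1.424, -0.233)
t=1.750: state=(-1.320, 1.047)
t=2.000: state=(-0.919, 2.108)
t=2.250: state=(-0.308, 2.655)
t=2.500: state=(0.340, 2.389)
t=2.750: state=(0.830, 1.456)
t=3.000: state=(1.048, 0.280)
t=3.250: state=(0.974, -0.843)
t=3.500: state=(0.648, -1.706)
t=3.750: state=(0.164, -2.060)
t=4.000: state=(-0.327, -1.764)
t=4.250: state=(-0.677, -0.976)
t=4.500: state=(-0.801, -0.010)
t=4.750: state=(-0.689, 0.873)
t=5.000: state=(-0.389, 1.461)
t=5.250: state=(0.002, 1.576)
t=5.500: state=(0.358, 1.197)
t=5.750: state=(0.574, 0.501)
t=6.000: state=(0.602, -0.270)
t=6.250: state=(0.451, -0.901)
t=6.500: state=(0.178, -1.222)
t=6.540: state=(0.128, -1.236)
largest grid value and its neighbours: omega(2.290)=2.66962, omega(2.300)=2.66985, omega(2.310)=2.66867
parabola through these three points peaks at t≈2.297 with omega≈2.66993

max omega = 2.670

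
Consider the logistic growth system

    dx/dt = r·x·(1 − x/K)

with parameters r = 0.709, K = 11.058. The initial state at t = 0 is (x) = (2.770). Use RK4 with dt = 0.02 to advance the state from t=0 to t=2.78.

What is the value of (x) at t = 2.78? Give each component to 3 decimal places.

t=0.000: state=(2.770)
step 1 (dt=0.02): k1=(1.472), k2=(1.477), k3=(1.477), k4=(1.482); state += dt/6·(k1+2k2+2k3+k4)
t=0.020: state=(2.800)
t=0.040: state=(2.829)
t=0.060: state=(2.859)
continuing one RK4 step at a time; state shown every 5 steps (Δt=0.1):
t=0.100: state=(2.920)
t=0.200: state=(3.075)
t=0.300: state=(3.234)
t=0.400: state=(3.399)
t=0.500: state=(3.568)
t=0.600: state=(3.742)
t=0.700: state=(3.919)
t=0.800: state=(4.100)
t=0.900: state=(4.285)
t=1.000: state=(4.472)
t=1.100: state=(4.662)
t=1.200: state=(4.855)
t=1.300: state=(5.048)
t=1.400: state=(5.244)
t=1.500: state=(5.439)
t=1.600: state=(5.635)
t=1.700: state=(5.831)
t=1.800: state=(6.026)
t=1.900: state=(6.220)
t=2.000: state=(6.412)
t=2.100: state=(6.602)
t=2.200: state=(6.789)
t=2.300: state=(6.973)
t=2.400: state=(7.154)
t=2.500: state=(7.331)
t=2.600: state=(7.504)
t=2.700: state=(7.673)
t=2.780: state=(7.805)

(x) = (7.805)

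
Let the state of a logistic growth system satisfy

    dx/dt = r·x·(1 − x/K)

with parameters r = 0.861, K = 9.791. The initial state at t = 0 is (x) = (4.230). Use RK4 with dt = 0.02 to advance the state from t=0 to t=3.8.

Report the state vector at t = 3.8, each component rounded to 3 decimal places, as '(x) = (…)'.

(x) = (9.326)

t=0.000: state=(4.230)
step 1 (dt=0.02): k1=(2.069), k2=(2.071), k3=(2.071), k4=(2.073); state += dt/6·(k1+2k2+2k3+k4)
t=0.020: state=(4.271)
t=0.040: state=(4.313)
t=0.060: state=(4.355)
continuing one RK4 step at a time; state shown every 10 steps (Δt=0.2):
t=0.200: state=(4.648)
t=0.400: state=(5.069)
t=0.600: state=(5.487)
t=0.800: state=(5.898)
t=1.000: state=(6.293)
t=1.200: state=(6.670)
t=1.400: state=(7.025)
t=1.600: state=(7.353)
t=1.800: state=(7.655)
t=2.000: state=(7.928)
t=2.200: state=(8.174)
t=2.400: state=(8.394)
t=2.600: state=(8.587)
t=2.800: state=(8.758)
t=3.000: state=(8.906)
t=3.200: state=(9.036)
t=3.400: state=(9.147)
t=3.600: state=(9.243)
t=3.800: state=(9.326)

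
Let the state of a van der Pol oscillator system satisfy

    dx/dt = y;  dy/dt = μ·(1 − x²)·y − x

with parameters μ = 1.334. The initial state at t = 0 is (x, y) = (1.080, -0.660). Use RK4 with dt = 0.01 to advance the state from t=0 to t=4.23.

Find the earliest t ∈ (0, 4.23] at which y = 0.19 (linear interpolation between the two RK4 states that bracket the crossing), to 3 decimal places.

t = 2.087

t=0.000: state=(1.080, -0.660)
step 1 (dt=0.01): k1=(-0.660, -0.933), k2=(-0.665, -0.935), k3=(-0.665, -0.935), k4=(-0.669, -0.938); state += dt/6·(k1+2k2+2k3+k4)
t=0.010: state=(1.073, -0.669)
t=0.020: state=(1.067, -0.679)
t=0.030: state=(1.060, -0.688)
continuing one RK4 step at a time; state shown every 20 steps (Δt=0.2):
t=0.200: state=(0.929, -0.859)
t=0.400: state=(0.733, -1.106)
t=0.600: state=(0.480, -1.440)
t=0.800: state=(0.149, -1.899)
t=1.000: state=(-0.286, -2.456)
t=1.200: state=(-0.822, -2.824)
t=1.400: state=(-1.365, -2.445)
t=1.600: state=(-1.752, -1.384)
t=1.800: state=(-1.929, -0.450)
t=2.000: state=(-1.961, 0.062)
t=2.080: state=(-1.952, 0.181)
next step: t=2.090: state=(-1.950, 0.193) — y has crossed 0.19
linear interpolation between t=2.080 (0.18089) and t=2.090 (0.19339) → t≈2.087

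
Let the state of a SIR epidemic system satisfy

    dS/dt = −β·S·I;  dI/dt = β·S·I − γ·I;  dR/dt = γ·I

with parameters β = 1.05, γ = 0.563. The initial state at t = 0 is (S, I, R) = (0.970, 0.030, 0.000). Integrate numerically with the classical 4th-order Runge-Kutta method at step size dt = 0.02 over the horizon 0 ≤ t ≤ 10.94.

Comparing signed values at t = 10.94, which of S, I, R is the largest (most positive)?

t=0.000: state=(0.970, 0.030, 0.000)
step 1 (dt=0.02): k1=(-0.031, 0.014, 0.017), k2=(-0.031, 0.014, 0.017), k3=(-0.031, 0.014, 0.017), k4=(-0.031, 0.014, 0.017); state += dt/6·(k1+2k2+2k3+k4)
t=0.020: state=(0.969, 0.030, 0.000)
t=0.040: state=(0.969, 0.031, 0.001)
t=0.060: state=(0.968, 0.031, 0.001)
continuing one RK4 step at a time; state shown every 25 steps (Δt=0.5):
t=0.500: state=(0.953, 0.038, 0.009)
t=1.000: state=(0.932, 0.046, 0.021)
t=1.500: state=(0.907, 0.057, 0.036)
t=2.000: state=(0.878, 0.069, 0.053)
t=2.500: state=(0.844, 0.081, 0.074)
t=3.000: state=(0.806, 0.095, 0.099)
t=3.500: state=(0.764, 0.108, 0.128)
t=4.000: state=(0.720, 0.120, 0.160)
t=4.500: state=(0.674, 0.131, 0.195)
t=5.000: state=(0.628, 0.139, 0.233)
t=5.500: state=(0.583, 0.144, 0.273)
t=6.000: state=(0.540, 0.146, 0.314)
t=6.500: state=(0.500, 0.145, 0.355)
t=7.000: state=(0.464, 0.141, 0.395)
t=7.500: state=(0.432, 0.134, 0.434)
t=8.000: state=(0.403, 0.126, 0.471)
t=8.500: state=(0.378, 0.117, 0.505)
t=9.000: state=(0.357, 0.107, 0.536)
t=9.500: state=(0.338, 0.097, 0.565)
t=10.000: state=(0.322, 0.087, 0.591)
t=10.500: state=(0.309, 0.077, 0.614)
t=10.940: state=(0.298, 0.069, 0.632)
compare at T: S=0.298, I=0.069, R=0.632

largest component: R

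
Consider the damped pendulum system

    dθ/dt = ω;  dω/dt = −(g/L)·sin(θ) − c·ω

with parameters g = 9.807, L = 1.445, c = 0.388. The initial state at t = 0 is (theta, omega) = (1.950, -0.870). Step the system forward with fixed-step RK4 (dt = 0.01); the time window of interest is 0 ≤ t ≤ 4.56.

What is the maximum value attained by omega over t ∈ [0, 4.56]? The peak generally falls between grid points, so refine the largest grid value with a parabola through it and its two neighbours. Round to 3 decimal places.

t=0.000: state=(1.950, -0.870)
step 1 (dt=0.01): k1=(-0.870, -5.967), k2=(-0.900, -5.966), k3=(-0.900, -5.967), k4=(-0.930, -5.966); state += dt/6·(k1+2k2+2k3+k4)
t=0.010: state=(1.941, -0.930)
t=0.020: state=(1.931, -0.989)
t=0.030: state=(1.921, -1.049)
continuing one RK4 step at a time; state shown every 20 steps (Δt=0.2):
t=0.200: state=(1.656, -2.066)
t=0.400: state=(1.128, -3.185)
t=0.600: state=(0.413, -3.843)
t=0.800: state=(-0.347, -3.587)
t=1.000: state=(-0.966, -2.512)
t=1.200: state=(-1.332, -1.126)
t=1.400: state=(-1.418, 0.244)
t=1.600: state=(-1.242, 1.498)
t=1.800: state=(-0.835, 2.513)
t=2.000: state=(-0.271, 3.007)
t=2.200: state=(0.317, 2.743)
t=2.400: state=(0.783, 1.842)
t=2.600: state=(1.035, 0.660)
t=2.800: state=(1.047, -0.529)
t=3.000: state=(0.834, -1.555)
t=3.200: state=(0.448, -2.224)
t=3.400: state=(-0.018, -2.333)
t=3.600: state=(-0.445, -1.848)
t=3.800: state=(-0.731, -0.970)
t=4.000: state=(-0.825, 0.034)
t=4.200: state=(-0.723, 0.957)
t=4.400: state=(-0.459, 1.621)
t=4.560: state=(-0.177, 1.853)
largest grid value and its neighbours: omega(2.020)=3.01617, omega(2.030)=3.01767, omega(2.040)=3.01715
parabola through these three points peaks at t≈2.032 with omega≈3.01773

max omega = 3.018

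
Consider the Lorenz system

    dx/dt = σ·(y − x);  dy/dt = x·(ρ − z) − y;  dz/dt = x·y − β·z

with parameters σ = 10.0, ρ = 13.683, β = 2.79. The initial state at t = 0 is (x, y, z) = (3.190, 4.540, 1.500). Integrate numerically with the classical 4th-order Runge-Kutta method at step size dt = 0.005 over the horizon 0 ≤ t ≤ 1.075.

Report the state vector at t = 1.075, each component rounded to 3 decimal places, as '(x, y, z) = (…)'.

t=0.000: state=(3.190, 4.540, 1.500)
step 1 (dt=0.005): k1=(13.500, 34.324, 10.298), k2=(14.021, 34.566, 10.656), k3=(14.014, 34.578, 10.661), k4=(14.528, 34.831, 11.031); state += dt/6·(k1+2k2+2k3+k4)
t=0.005: state=(3.260, 4.713, 1.553)
t=0.010: state=(3.335, 4.888, 1.610)
t=0.015: state=(3.415, 5.067, 1.671)
continuing one RK4 step at a time; state shown every 10 steps (Δt=0.05):
t=0.050: state=(4.108, 6.405, 2.235)
t=0.100: state=(5.469, 8.596, 3.625)
t=0.150: state=(7.196, 10.911, 6.060)
t=0.200: state=(9.068, 12.669, 9.815)
t=0.250: state=(10.577, 12.764, 14.498)
t=0.300: state=(11.032, 10.524, 18.623)
t=0.350: state=(10.063, 6.836, 20.527)
t=0.400: state=(8.047, 3.501, 20.017)
t=0.450: state=(5.782, 1.474, 18.183)
t=0.500: state=(3.870, 0.590, 16.033)
t=0.550: state=(2.514, 0.349, 14.009)
t=0.600: state=(1.665, 0.385, 12.219)
t=0.650: state=(1.188, 0.518, 10.657)
t=0.700: state=(0.959, 0.684, 9.299)
t=0.750: state=(0.890, 0.873, 8.121)
t=0.800: state=(0.930, 1.098, 7.105)
t=0.850: state=(1.054, 1.383, 6.237)
t=0.900: state=(1.260, 1.755, 5.510)
t=0.950: state=(1.555, 2.250, 4.923)
t=1.000: state=(1.963, 2.908, 4.494)
t=1.050: state=(2.513, 3.780, 4.258)
t=1.075: state=(2.853, 4.311, 4.233)

(x, y, z) = (2.853, 4.311, 4.233)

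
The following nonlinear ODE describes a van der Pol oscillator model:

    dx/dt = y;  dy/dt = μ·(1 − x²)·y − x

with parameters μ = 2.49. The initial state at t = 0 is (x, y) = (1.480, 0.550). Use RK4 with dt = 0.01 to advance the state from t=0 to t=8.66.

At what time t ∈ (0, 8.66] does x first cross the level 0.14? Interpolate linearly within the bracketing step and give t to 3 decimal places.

t=0.000: state=(1.480, 0.550)
step 1 (dt=0.01): k1=(0.550, -3.110), k2=(0.534, -3.078), k3=(0.535, -3.078), k4=(0.519, -3.045); state += dt/6·(k1+2k2+2k3+k4)
t=0.010: state=(1.485, 0.519)
t=0.020: state=(1.490, 0.489)
t=0.030: state=(1.495, 0.460)
continuing one RK4 step at a time; state shown every 50 steps (Δt=0.5):
t=0.500: state=(1.499, -0.268)
t=1.000: state=(1.302, -0.501)
t=1.500: state=(0.982, -0.829)
t=2.000: state=(0.344, -2.022)
t=2.090: state=(0.140, -2.519)
next step: t=2.100: state=(0.115, -2.582) — x has crossed 0.14
linear interpolation between t=2.090 (0.14022) and t=2.100 (0.11471) → t≈2.090

t = 2.090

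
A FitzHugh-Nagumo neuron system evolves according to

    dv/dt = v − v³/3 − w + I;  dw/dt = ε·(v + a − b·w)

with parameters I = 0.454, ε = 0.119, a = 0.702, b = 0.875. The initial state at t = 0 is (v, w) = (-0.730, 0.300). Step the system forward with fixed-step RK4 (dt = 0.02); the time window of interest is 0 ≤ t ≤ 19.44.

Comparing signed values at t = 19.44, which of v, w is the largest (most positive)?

largest component: v

t=0.000: state=(-0.730, 0.300)
step 1 (dt=0.02): k1=(-0.446, -0.035), k2=(-0.448, -0.035), k3=(-0.448, -0.035), k4=(-0.450, -0.036); state += dt/6·(k1+2k2+2k3+k4)
t=0.020: state=(-0.739, 0.299)
t=0.040: state=(-0.748, 0.299)
t=0.060: state=(-0.757, 0.298)
continuing one RK4 step at a time; state shown every 50 steps (Δt=1):
t=1.000: state=(-1.198, 0.240)
t=2.000: state=(-1.457, 0.142)
t=3.000: state=(-1.488, 0.040)
t=4.000: state=(-1.441, -0.050)
t=5.000: state=(-1.375, -0.125)
t=6.000: state=(-1.303, -0.185)
t=7.000: state=(-1.229, -0.230)
t=8.000: state=(-1.155, -0.263)
t=9.000: state=(-1.079, -0.284)
t=10.000: state=(-1.000, -0.294)
t=11.000: state=(-0.916, -0.293)
t=12.000: state=(-0.823, -0.283)
t=13.000: state=(-0.711, -0.263)
t=14.000: state=(-0.562, -0.230)
t=15.000: state=(-0.322, -0.179)
t=16.000: state=(0.163, -0.094)
t=17.000: state=(1.125, 0.065)
t=18.000: state=(1.722, 0.308)
t=19.000: state=(1.723, 0.554)
t=19.440: state=(1.682, 0.652)
compare at T: v=1.682, w=0.652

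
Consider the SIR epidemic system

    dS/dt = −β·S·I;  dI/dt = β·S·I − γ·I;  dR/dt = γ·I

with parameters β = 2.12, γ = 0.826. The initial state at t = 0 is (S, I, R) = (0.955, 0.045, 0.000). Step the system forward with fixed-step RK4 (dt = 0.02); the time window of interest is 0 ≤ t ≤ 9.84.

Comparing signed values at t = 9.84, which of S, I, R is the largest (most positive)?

largest component: R

t=0.000: state=(0.955, 0.045, 0.000)
step 1 (dt=0.02): k1=(-0.091, 0.054, 0.037), k2=(-0.092, 0.054, 0.038), k3=(-0.092, 0.055, 0.038), k4=(-0.093, 0.055, 0.038); state += dt/6·(k1+2k2+2k3+k4)
t=0.020: state=(0.953, 0.046, 0.001)
t=0.040: state=(0.951, 0.047, 0.002)
t=0.060: state=(0.949, 0.048, 0.002)
continuing one RK4 step at a time; state shown every 25 steps (Δt=0.5):
t=0.500: state=(0.895, 0.080, 0.025)
t=1.000: state=(0.802, 0.130, 0.068)
t=1.500: state=(0.678, 0.189, 0.134)
t=2.000: state=(0.539, 0.238, 0.223)
t=2.500: state=(0.413, 0.260, 0.327)
t=3.000: state=(0.314, 0.253, 0.433)
t=3.500: state=(0.244, 0.224, 0.532)
t=4.000: state=(0.196, 0.187, 0.617)
t=4.500: state=(0.164, 0.149, 0.687)
t=5.000: state=(0.142, 0.116, 0.741)
t=5.500: state=(0.128, 0.089, 0.783)
t=6.000: state=(0.118, 0.067, 0.815)
t=6.500: state=(0.111, 0.050, 0.839)
t=7.000: state=(0.106, 0.037, 0.857)
t=7.500: state=(0.102, 0.027, 0.870)
t=8.000: state=(0.100, 0.020, 0.880)
t=8.500: state=(0.098, 0.015, 0.887)
t=9.000: state=(0.097, 0.011, 0.892)
t=9.500: state=(0.096, 0.008, 0.896)
t=9.840: state=(0.095, 0.006, 0.898)
compare at T: S=0.095, I=0.006, R=0.898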